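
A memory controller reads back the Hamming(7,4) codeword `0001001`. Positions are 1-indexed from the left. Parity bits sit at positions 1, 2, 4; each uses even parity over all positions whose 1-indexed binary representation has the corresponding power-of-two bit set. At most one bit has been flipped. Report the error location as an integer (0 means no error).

s1: b1⊕b3⊕b5⊕b7 = 0⊕0⊕0⊕1 = 1
s2: b2⊕b3⊕b6⊕b7 = 0⊕0⊕0⊕1 = 1
s4: b4⊕b5⊕b6⊕b7 = 1⊕0⊕0⊕1 = 0
Syndrome (s4...s1) = 011 → position 3.

3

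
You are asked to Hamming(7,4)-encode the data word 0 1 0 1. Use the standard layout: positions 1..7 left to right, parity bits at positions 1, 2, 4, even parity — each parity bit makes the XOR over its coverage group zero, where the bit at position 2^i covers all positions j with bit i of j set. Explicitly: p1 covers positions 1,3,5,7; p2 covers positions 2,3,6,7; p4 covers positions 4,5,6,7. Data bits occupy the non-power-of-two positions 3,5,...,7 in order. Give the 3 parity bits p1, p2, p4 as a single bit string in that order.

010

Place data bits at non-power-of-two positions: b3=0, b5=1, b6=0, b7=1.
p1 = XOR of data positions {3,5,7} = 0⊕1⊕1 = 0
p2 = XOR of data positions {3,6,7} = 0⊕0⊕1 = 1
p4 = XOR of data positions {5,6,7} = 1⊕0⊕1 = 0
Parity bits p1,p2,p4 = 010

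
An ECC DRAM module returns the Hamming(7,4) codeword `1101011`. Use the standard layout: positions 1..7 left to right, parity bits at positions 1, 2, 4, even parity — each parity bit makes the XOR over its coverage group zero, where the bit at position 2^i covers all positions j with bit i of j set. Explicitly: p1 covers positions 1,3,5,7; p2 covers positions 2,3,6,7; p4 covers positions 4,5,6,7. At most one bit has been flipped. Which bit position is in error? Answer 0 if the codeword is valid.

s1: b1⊕b3⊕b5⊕b7 = 1⊕0⊕0⊕1 = 0
s2: b2⊕b3⊕b6⊕b7 = 1⊕0⊕1⊕1 = 1
s4: b4⊕b5⊕b6⊕b7 = 1⊕0⊕1⊕1 = 1
Syndrome (s4...s1) = 110 → position 6.

6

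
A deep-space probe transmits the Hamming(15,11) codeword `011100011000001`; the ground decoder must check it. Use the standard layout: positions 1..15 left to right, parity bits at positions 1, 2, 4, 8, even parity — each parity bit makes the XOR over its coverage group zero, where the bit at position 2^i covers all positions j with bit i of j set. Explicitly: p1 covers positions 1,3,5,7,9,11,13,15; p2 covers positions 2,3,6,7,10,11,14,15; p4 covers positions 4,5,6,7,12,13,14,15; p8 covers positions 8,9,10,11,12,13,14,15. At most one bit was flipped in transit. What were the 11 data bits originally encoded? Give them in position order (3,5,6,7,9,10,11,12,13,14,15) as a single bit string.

s1: b1⊕b3⊕b5⊕b7⊕b9⊕b11⊕b13⊕b15 = 0⊕1⊕0⊕0⊕1⊕0⊕0⊕1 = 1
s2: b2⊕b3⊕b6⊕b7⊕b10⊕b11⊕b14⊕b15 = 1⊕1⊕0⊕0⊕0⊕0⊕0⊕1 = 1
s4: b4⊕b5⊕b6⊕b7⊕b12⊕b13⊕b14⊕b15 = 1⊕0⊕0⊕0⊕0⊕0⊕0⊕1 = 0
s8: b8⊕b9⊕b10⊕b11⊕b12⊕b13⊕b14⊕b15 = 1⊕1⊕0⊕0⊕0⊕0⊕0⊕1 = 1
Syndrome (s8...s1) = 1011 → position 11.
Flip bit 11: corrected codeword = 011100011010001
Data bits at positions 3,5,6,7,9,10,11,12,13,14,15: 10001010001

10001010001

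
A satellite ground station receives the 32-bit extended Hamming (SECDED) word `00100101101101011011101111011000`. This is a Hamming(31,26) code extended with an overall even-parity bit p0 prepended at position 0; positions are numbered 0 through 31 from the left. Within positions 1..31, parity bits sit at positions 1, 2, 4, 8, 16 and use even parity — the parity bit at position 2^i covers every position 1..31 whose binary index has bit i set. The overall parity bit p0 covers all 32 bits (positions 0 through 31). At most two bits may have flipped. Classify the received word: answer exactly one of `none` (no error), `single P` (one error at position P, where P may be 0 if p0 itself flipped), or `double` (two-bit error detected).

double

s1: b1⊕b3⊕b5⊕b7⊕b9⊕b11⊕b13⊕b15⊕b17⊕b19⊕b21⊕b23⊕b25⊕b27⊕b29⊕b31 = 0⊕0⊕1⊕1⊕0⊕1⊕1⊕1⊕0⊕1⊕0⊕1⊕1⊕1⊕0⊕0 = 1
s2: b2⊕b3⊕b6⊕b7⊕b10⊕b11⊕b14⊕b15⊕b18⊕b19⊕b22⊕b23⊕b26⊕b27⊕b30⊕b31 = 1⊕0⊕0⊕1⊕1⊕1⊕0⊕1⊕1⊕1⊕1⊕1⊕0⊕1⊕0⊕0 = 0
s4: b4⊕b5⊕b6⊕b7⊕b12⊕b13⊕b14⊕b15⊕b20⊕b21⊕b22⊕b23⊕b28⊕b29⊕b30⊕b31 = 0⊕1⊕0⊕1⊕0⊕1⊕0⊕1⊕1⊕0⊕1⊕1⊕1⊕0⊕0⊕0 = 0
s8: b8⊕b9⊕b10⊕b11⊕b12⊕b13⊕b14⊕b15⊕b24⊕b25⊕b26⊕b27⊕b28⊕b29⊕b30⊕b31 = 1⊕0⊕1⊕1⊕0⊕1⊕0⊕1⊕1⊕1⊕0⊕1⊕1⊕0⊕0⊕0 = 1
s16: b16⊕b17⊕b18⊕b19⊕b20⊕b21⊕b22⊕b23⊕b24⊕b25⊕b26⊕b27⊕b28⊕b29⊕b30⊕b31 = 1⊕0⊕1⊕1⊕1⊕0⊕1⊕1⊕1⊕1⊕0⊕1⊕1⊕0⊕0⊕0 = 0
Syndrome (s16...s1) = 01001 → position 9.
Overall parity (XOR of all 32 bits, including p0): 0⊕0⊕1⊕0⊕0⊕1⊕0⊕1⊕1⊕0⊕1⊕1⊕0⊕1⊕0⊕1⊕1⊕0⊕1⊕1⊕1⊕0⊕1⊕1⊕1⊕1⊕0⊕1⊕1⊕0⊕0⊕0 = 0
Overall=0, syndrome position=9 → double-bit error detected (uncorrectable).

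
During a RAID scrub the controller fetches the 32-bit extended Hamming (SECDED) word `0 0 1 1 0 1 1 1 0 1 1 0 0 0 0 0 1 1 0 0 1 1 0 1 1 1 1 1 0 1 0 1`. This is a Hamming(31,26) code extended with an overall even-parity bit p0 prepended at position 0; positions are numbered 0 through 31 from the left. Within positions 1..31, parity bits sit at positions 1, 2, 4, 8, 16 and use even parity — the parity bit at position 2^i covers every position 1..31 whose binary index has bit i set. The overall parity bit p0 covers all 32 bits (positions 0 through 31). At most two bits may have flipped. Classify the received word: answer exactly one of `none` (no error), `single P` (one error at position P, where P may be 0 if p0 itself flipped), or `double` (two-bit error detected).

double

s1: b1⊕b3⊕b5⊕b7⊕b9⊕b11⊕b13⊕b15⊕b17⊕b19⊕b21⊕b23⊕b25⊕b27⊕b29⊕b31 = 0⊕1⊕1⊕1⊕1⊕0⊕0⊕0⊕1⊕0⊕1⊕1⊕1⊕1⊕1⊕1 = 1
s2: b2⊕b3⊕b6⊕b7⊕b10⊕b11⊕b14⊕b15⊕b18⊕b19⊕b22⊕b23⊕b26⊕b27⊕b30⊕b31 = 1⊕1⊕1⊕1⊕1⊕0⊕0⊕0⊕0⊕0⊕0⊕1⊕1⊕1⊕0⊕1 = 1
s4: b4⊕b5⊕b6⊕b7⊕b12⊕b13⊕b14⊕b15⊕b20⊕b21⊕b22⊕b23⊕b28⊕b29⊕b30⊕b31 = 0⊕1⊕1⊕1⊕0⊕0⊕0⊕0⊕1⊕1⊕0⊕1⊕0⊕1⊕0⊕1 = 0
s8: b8⊕b9⊕b10⊕b11⊕b12⊕b13⊕b14⊕b15⊕b24⊕b25⊕b26⊕b27⊕b28⊕b29⊕b30⊕b31 = 0⊕1⊕1⊕0⊕0⊕0⊕0⊕0⊕1⊕1⊕1⊕1⊕0⊕1⊕0⊕1 = 0
s16: b16⊕b17⊕b18⊕b19⊕b20⊕b21⊕b22⊕b23⊕b24⊕b25⊕b26⊕b27⊕b28⊕b29⊕b30⊕b31 = 1⊕1⊕0⊕0⊕1⊕1⊕0⊕1⊕1⊕1⊕1⊕1⊕0⊕1⊕0⊕1 = 1
Syndrome (s16...s1) = 10011 → position 19.
Overall parity (XOR of all 32 bits, including p0): 0⊕0⊕1⊕1⊕0⊕1⊕1⊕1⊕0⊕1⊕1⊕0⊕0⊕0⊕0⊕0⊕1⊕1⊕0⊕0⊕1⊕1⊕0⊕1⊕1⊕1⊕1⊕1⊕0⊕1⊕0⊕1 = 0
Overall=0, syndrome position=19 → double-bit error detected (uncorrectable).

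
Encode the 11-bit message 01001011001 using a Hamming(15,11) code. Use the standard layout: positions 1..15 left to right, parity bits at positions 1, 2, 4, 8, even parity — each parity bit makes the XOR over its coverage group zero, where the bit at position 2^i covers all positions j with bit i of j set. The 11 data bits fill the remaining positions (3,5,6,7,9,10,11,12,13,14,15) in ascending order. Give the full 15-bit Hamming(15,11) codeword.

000110001011001

Place data bits at non-power-of-two positions: b3=0, b5=1, b6=0, b7=0, b9=1, b10=0, b11=1, b12=1, b13=0, b14=0, b15=1.
p1 = XOR of data positions {3,5,7,9,11,13,15} = 0⊕1⊕0⊕1⊕1⊕0⊕1 = 0
p2 = XOR of data positions {3,6,7,10,11,14,15} = 0⊕0⊕0⊕0⊕1⊕0⊕1 = 0
p4 = XOR of data positions {5,6,7,12,13,14,15} = 1⊕0⊕0⊕1⊕0⊕0⊕1 = 1
p8 = XOR of data positions {9,10,11,12,13,14,15} = 1⊕0⊕1⊕1⊕0⊕0⊕1 = 0
Codeword b1..b15 = 000110001011001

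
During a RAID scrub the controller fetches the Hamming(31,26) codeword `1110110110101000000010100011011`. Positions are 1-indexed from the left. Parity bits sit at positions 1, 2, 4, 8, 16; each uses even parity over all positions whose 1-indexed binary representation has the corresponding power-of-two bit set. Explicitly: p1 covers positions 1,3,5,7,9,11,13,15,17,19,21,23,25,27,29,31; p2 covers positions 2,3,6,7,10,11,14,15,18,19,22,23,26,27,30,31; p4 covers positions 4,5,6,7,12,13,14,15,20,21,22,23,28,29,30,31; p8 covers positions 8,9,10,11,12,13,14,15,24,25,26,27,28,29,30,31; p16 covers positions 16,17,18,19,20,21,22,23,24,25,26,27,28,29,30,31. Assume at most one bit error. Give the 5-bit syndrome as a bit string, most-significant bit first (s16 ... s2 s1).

s1: b1⊕b3⊕b5⊕b7⊕b9⊕b11⊕b13⊕b15⊕b17⊕b19⊕b21⊕b23⊕b25⊕b27⊕b29⊕b31 = 1⊕1⊕1⊕0⊕1⊕1⊕1⊕0⊕0⊕0⊕1⊕1⊕0⊕1⊕0⊕1 = 0
s2: b2⊕b3⊕b6⊕b7⊕b10⊕b11⊕b14⊕b15⊕b18⊕b19⊕b22⊕b23⊕b26⊕b27⊕b30⊕b31 = 1⊕1⊕1⊕0⊕0⊕1⊕0⊕0⊕0⊕0⊕0⊕1⊕0⊕1⊕1⊕1 = 0
s4: b4⊕b5⊕b6⊕b7⊕b12⊕b13⊕b14⊕b15⊕b20⊕b21⊕b22⊕b23⊕b28⊕b29⊕b30⊕b31 = 0⊕1⊕1⊕0⊕0⊕1⊕0⊕0⊕0⊕1⊕0⊕1⊕1⊕0⊕1⊕1 = 0
s8: b8⊕b9⊕b10⊕b11⊕b12⊕b13⊕b14⊕b15⊕b24⊕b25⊕b26⊕b27⊕b28⊕b29⊕b30⊕b31 = 1⊕1⊕0⊕1⊕0⊕1⊕0⊕0⊕0⊕0⊕0⊕1⊕1⊕0⊕1⊕1 = 0
s16: b16⊕b17⊕b18⊕b19⊕b20⊕b21⊕b22⊕b23⊕b24⊕b25⊕b26⊕b27⊕b28⊕b29⊕b30⊕b31 = 0⊕0⊕0⊕0⊕0⊕1⊕0⊕1⊕0⊕0⊕0⊕1⊕1⊕0⊕1⊕1 = 0
Syndrome (s16...s1) = 00000 → position 0 (no error).

00000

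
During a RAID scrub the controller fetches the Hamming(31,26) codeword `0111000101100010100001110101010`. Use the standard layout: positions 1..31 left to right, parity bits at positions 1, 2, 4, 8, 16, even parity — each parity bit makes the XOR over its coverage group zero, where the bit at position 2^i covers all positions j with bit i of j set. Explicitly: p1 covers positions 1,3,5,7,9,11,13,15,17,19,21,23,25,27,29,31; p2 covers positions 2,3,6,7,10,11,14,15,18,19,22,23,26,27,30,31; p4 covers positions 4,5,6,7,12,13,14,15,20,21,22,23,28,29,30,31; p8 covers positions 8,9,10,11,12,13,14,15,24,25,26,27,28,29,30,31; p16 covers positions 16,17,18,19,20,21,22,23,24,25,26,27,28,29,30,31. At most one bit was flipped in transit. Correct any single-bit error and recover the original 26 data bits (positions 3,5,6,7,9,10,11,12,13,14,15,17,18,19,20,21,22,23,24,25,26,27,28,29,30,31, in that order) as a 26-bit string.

s1: b1⊕b3⊕b5⊕b7⊕b9⊕b11⊕b13⊕b15⊕b17⊕b19⊕b21⊕b23⊕b25⊕b27⊕b29⊕b31 = 0⊕1⊕0⊕0⊕0⊕1⊕0⊕1⊕1⊕0⊕0⊕1⊕0⊕0⊕0⊕0 = 1
s2: b2⊕b3⊕b6⊕b7⊕b10⊕b11⊕b14⊕b15⊕b18⊕b19⊕b22⊕b23⊕b26⊕b27⊕b30⊕b31 = 1⊕1⊕0⊕0⊕1⊕1⊕0⊕1⊕0⊕0⊕1⊕1⊕1⊕0⊕1⊕0 = 1
s4: b4⊕b5⊕b6⊕b7⊕b12⊕b13⊕b14⊕b15⊕b20⊕b21⊕b22⊕b23⊕b28⊕b29⊕b30⊕b31 = 1⊕0⊕0⊕0⊕0⊕0⊕0⊕1⊕0⊕0⊕1⊕1⊕1⊕0⊕1⊕0 = 0
s8: b8⊕b9⊕b10⊕b11⊕b12⊕b13⊕b14⊕b15⊕b24⊕b25⊕b26⊕b27⊕b28⊕b29⊕b30⊕b31 = 1⊕0⊕1⊕1⊕0⊕0⊕0⊕1⊕1⊕0⊕1⊕0⊕1⊕0⊕1⊕0 = 0
s16: b16⊕b17⊕b18⊕b19⊕b20⊕b21⊕b22⊕b23⊕b24⊕b25⊕b26⊕b27⊕b28⊕b29⊕b30⊕b31 = 0⊕1⊕0⊕0⊕0⊕0⊕1⊕1⊕1⊕0⊕1⊕0⊕1⊕0⊕1⊕0 = 1
Syndrome (s16...s1) = 10011 → position 19.
Flip bit 19: corrected codeword = 0111000101100010101001110101010
Data bits at positions 3,5,6,7,9,10,11,12,13,14,15,17,18,19,20,21,22,23,24,25,26,27,28,29,30,31: 10000110001101001110101010

10000110001101001110101010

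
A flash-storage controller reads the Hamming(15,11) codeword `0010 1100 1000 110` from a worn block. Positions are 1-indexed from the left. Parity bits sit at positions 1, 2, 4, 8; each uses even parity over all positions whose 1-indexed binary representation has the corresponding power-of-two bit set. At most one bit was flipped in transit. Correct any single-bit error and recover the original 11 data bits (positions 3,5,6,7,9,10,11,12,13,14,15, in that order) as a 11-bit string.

s1: b1⊕b3⊕b5⊕b7⊕b9⊕b11⊕b13⊕b15 = 0⊕1⊕1⊕0⊕1⊕0⊕1⊕0 = 0
s2: b2⊕b3⊕b6⊕b7⊕b10⊕b11⊕b14⊕b15 = 0⊕1⊕1⊕0⊕0⊕0⊕1⊕0 = 1
s4: b4⊕b5⊕b6⊕b7⊕b12⊕b13⊕b14⊕b15 = 0⊕1⊕1⊕0⊕0⊕1⊕1⊕0 = 0
s8: b8⊕b9⊕b10⊕b11⊕b12⊕b13⊕b14⊕b15 = 0⊕1⊕0⊕0⊕0⊕1⊕1⊕0 = 1
Syndrome (s8...s1) = 1010 → position 10.
Flip bit 10: corrected codeword = 001011001100110
Data bits at positions 3,5,6,7,9,10,11,12,13,14,15: 11101100110

11101100110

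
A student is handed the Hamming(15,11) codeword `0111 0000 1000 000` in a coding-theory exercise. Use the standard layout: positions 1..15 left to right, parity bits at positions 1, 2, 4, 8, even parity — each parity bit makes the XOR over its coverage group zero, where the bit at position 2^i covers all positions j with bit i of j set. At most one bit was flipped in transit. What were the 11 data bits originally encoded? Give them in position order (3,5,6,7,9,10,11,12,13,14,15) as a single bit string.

s1: b1⊕b3⊕b5⊕b7⊕b9⊕b11⊕b13⊕b15 = 0⊕1⊕0⊕0⊕1⊕0⊕0⊕0 = 0
s2: b2⊕b3⊕b6⊕b7⊕b10⊕b11⊕b14⊕b15 = 1⊕1⊕0⊕0⊕0⊕0⊕0⊕0 = 0
s4: b4⊕b5⊕b6⊕b7⊕b12⊕b13⊕b14⊕b15 = 1⊕0⊕0⊕0⊕0⊕0⊕0⊕0 = 1
s8: b8⊕b9⊕b10⊕b11⊕b12⊕b13⊕b14⊕b15 = 0⊕1⊕0⊕0⊕0⊕0⊕0⊕0 = 1
Syndrome (s8...s1) = 1100 → position 12.
Flip bit 12: corrected codeword = 011100001001000
Data bits at positions 3,5,6,7,9,10,11,12,13,14,15: 10001001000

10001001000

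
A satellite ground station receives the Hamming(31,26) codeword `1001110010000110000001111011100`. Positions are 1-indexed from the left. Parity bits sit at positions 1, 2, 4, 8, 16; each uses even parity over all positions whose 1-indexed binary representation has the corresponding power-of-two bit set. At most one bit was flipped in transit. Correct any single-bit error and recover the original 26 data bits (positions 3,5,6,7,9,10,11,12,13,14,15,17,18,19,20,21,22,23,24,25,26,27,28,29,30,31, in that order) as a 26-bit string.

s1: b1⊕b3⊕b5⊕b7⊕b9⊕b11⊕b13⊕b15⊕b17⊕b19⊕b21⊕b23⊕b25⊕b27⊕b29⊕b31 = 1⊕0⊕1⊕0⊕1⊕0⊕0⊕1⊕0⊕0⊕0⊕1⊕1⊕1⊕1⊕0 = 0
s2: b2⊕b3⊕b6⊕b7⊕b10⊕b11⊕b14⊕b15⊕b18⊕b19⊕b22⊕b23⊕b26⊕b27⊕b30⊕b31 = 0⊕0⊕1⊕0⊕0⊕0⊕1⊕1⊕0⊕0⊕1⊕1⊕0⊕1⊕0⊕0 = 0
s4: b4⊕b5⊕b6⊕b7⊕b12⊕b13⊕b14⊕b15⊕b20⊕b21⊕b22⊕b23⊕b28⊕b29⊕b30⊕b31 = 1⊕1⊕1⊕0⊕0⊕0⊕1⊕1⊕0⊕0⊕1⊕1⊕1⊕1⊕0⊕0 = 1
s8: b8⊕b9⊕b10⊕b11⊕b12⊕b13⊕b14⊕b15⊕b24⊕b25⊕b26⊕b27⊕b28⊕b29⊕b30⊕b31 = 0⊕1⊕0⊕0⊕0⊕0⊕1⊕1⊕1⊕1⊕0⊕1⊕1⊕1⊕0⊕0 = 0
s16: b16⊕b17⊕b18⊕b19⊕b20⊕b21⊕b22⊕b23⊕b24⊕b25⊕b26⊕b27⊕b28⊕b29⊕b30⊕b31 = 0⊕0⊕0⊕0⊕0⊕0⊕1⊕1⊕1⊕1⊕0⊕1⊕1⊕1⊕0⊕0 = 1
Syndrome (s16...s1) = 10100 → position 20.
Flip bit 20: corrected codeword = 1001110010000110000101111011100
Data bits at positions 3,5,6,7,9,10,11,12,13,14,15,17,18,19,20,21,22,23,24,25,26,27,28,29,30,31: 01101000011000101111011100

01101000011000101111011100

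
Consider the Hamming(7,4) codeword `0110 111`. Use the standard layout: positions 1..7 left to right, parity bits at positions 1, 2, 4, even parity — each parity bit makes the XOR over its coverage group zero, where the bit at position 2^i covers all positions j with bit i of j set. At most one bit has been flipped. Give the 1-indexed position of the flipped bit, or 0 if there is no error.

5

s1: b1⊕b3⊕b5⊕b7 = 0⊕1⊕1⊕1 = 1
s2: b2⊕b3⊕b6⊕b7 = 1⊕1⊕1⊕1 = 0
s4: b4⊕b5⊕b6⊕b7 = 0⊕1⊕1⊕1 = 1
Syndrome (s4...s1) = 101 → position 5.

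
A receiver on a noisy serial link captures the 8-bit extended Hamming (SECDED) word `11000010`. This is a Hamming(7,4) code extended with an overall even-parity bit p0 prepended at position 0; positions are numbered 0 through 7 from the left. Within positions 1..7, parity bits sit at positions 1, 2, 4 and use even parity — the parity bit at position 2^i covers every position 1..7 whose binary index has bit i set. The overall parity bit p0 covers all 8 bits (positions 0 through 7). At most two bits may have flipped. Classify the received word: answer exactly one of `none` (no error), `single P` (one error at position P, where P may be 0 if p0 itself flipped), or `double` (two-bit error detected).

s1: b1⊕b3⊕b5⊕b7 = 1⊕0⊕0⊕0 = 1
s2: b2⊕b3⊕b6⊕b7 = 0⊕0⊕1⊕0 = 1
s4: b4⊕b5⊕b6⊕b7 = 0⊕0⊕1⊕0 = 1
Syndrome (s4...s1) = 111 → position 7.
Overall parity (XOR of all 8 bits, including p0): 1⊕1⊕0⊕0⊕0⊕0⊕1⊕0 = 1
Overall=1, syndrome position=7 → single-bit error at position 7.

single 7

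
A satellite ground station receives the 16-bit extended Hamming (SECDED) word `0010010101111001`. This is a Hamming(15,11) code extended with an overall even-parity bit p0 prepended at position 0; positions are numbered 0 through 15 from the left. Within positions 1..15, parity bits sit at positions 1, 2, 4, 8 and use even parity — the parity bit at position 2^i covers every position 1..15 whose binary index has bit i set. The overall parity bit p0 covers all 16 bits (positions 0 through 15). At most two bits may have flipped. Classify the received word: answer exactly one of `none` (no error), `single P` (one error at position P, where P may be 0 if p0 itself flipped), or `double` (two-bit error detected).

s1: b1⊕b3⊕b5⊕b7⊕b9⊕b11⊕b13⊕b15 = 0⊕0⊕1⊕1⊕1⊕1⊕0⊕1 = 1
s2: b2⊕b3⊕b6⊕b7⊕b10⊕b11⊕b14⊕b15 = 1⊕0⊕0⊕1⊕1⊕1⊕0⊕1 = 1
s4: b4⊕b5⊕b6⊕b7⊕b12⊕b13⊕b14⊕b15 = 0⊕1⊕0⊕1⊕1⊕0⊕0⊕1 = 0
s8: b8⊕b9⊕b10⊕b11⊕b12⊕b13⊕b14⊕b15 = 0⊕1⊕1⊕1⊕1⊕0⊕0⊕1 = 1
Syndrome (s8...s1) = 1011 → position 11.
Overall parity (XOR of all 16 bits, including p0): 0⊕0⊕1⊕0⊕0⊕1⊕0⊕1⊕0⊕1⊕1⊕1⊕1⊕0⊕0⊕1 = 0
Overall=0, syndrome position=11 → double-bit error detected (uncorrectable).

double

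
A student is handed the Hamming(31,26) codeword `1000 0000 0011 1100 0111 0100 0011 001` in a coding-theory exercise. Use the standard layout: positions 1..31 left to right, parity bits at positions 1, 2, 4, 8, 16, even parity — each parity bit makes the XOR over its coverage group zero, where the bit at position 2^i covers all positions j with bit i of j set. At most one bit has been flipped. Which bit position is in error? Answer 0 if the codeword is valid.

s1: b1⊕b3⊕b5⊕b7⊕b9⊕b11⊕b13⊕b15⊕b17⊕b19⊕b21⊕b23⊕b25⊕b27⊕b29⊕b31 = 1⊕0⊕0⊕0⊕0⊕1⊕1⊕0⊕0⊕1⊕0⊕0⊕0⊕1⊕0⊕1 = 0
s2: b2⊕b3⊕b6⊕b7⊕b10⊕b11⊕b14⊕b15⊕b18⊕b19⊕b22⊕b23⊕b26⊕b27⊕b30⊕b31 = 0⊕0⊕0⊕0⊕0⊕1⊕1⊕0⊕1⊕1⊕1⊕0⊕0⊕1⊕0⊕1 = 1
s4: b4⊕b5⊕b6⊕b7⊕b12⊕b13⊕b14⊕b15⊕b20⊕b21⊕b22⊕b23⊕b28⊕b29⊕b30⊕b31 = 0⊕0⊕0⊕0⊕1⊕1⊕1⊕0⊕1⊕0⊕1⊕0⊕1⊕0⊕0⊕1 = 1
s8: b8⊕b9⊕b10⊕b11⊕b12⊕b13⊕b14⊕b15⊕b24⊕b25⊕b26⊕b27⊕b28⊕b29⊕b30⊕b31 = 0⊕0⊕0⊕1⊕1⊕1⊕1⊕0⊕0⊕0⊕0⊕1⊕1⊕0⊕0⊕1 = 1
s16: b16⊕b17⊕b18⊕b19⊕b20⊕b21⊕b22⊕b23⊕b24⊕b25⊕b26⊕b27⊕b28⊕b29⊕b30⊕b31 = 0⊕0⊕1⊕1⊕1⊕0⊕1⊕0⊕0⊕0⊕0⊕1⊕1⊕0⊕0⊕1 = 1
Syndrome (s16...s1) = 11110 → position 30.

30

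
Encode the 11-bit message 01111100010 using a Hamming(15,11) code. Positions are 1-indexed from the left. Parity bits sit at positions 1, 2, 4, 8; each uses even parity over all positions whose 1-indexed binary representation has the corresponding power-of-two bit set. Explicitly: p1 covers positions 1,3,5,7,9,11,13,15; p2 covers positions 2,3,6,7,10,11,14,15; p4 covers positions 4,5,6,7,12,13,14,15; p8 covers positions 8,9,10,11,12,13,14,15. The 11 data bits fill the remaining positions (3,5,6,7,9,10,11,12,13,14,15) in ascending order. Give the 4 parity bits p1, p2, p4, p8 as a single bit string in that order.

Place data bits at non-power-of-two positions: b3=0, b5=1, b6=1, b7=1, b9=1, b10=1, b11=0, b12=0, b13=0, b14=1, b15=0.
p1 = XOR of data positions {3,5,7,9,11,13,15} = 0⊕1⊕1⊕1⊕0⊕0⊕0 = 1
p2 = XOR of data positions {3,6,7,10,11,14,15} = 0⊕1⊕1⊕1⊕0⊕1⊕0 = 0
p4 = XOR of data positions {5,6,7,12,13,14,15} = 1⊕1⊕1⊕0⊕0⊕1⊕0 = 0
p8 = XOR of data positions {9,10,11,12,13,14,15} = 1⊕1⊕0⊕0⊕0⊕1⊕0 = 1
Parity bits p1,p2,p4,p8 = 1001

1001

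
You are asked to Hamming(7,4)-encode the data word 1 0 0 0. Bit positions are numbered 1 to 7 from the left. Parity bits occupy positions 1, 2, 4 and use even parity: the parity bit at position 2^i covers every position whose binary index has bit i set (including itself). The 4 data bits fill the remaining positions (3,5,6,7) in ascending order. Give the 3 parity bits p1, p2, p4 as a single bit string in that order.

110

Place data bits at non-power-of-two positions: b3=1, b5=0, b6=0, b7=0.
p1 = XOR of data positions {3,5,7} = 1⊕0⊕0 = 1
p2 = XOR of data positions {3,6,7} = 1⊕0⊕0 = 1
p4 = XOR of data positions {5,6,7} = 0⊕0⊕0 = 0
Parity bits p1,p2,p4 = 110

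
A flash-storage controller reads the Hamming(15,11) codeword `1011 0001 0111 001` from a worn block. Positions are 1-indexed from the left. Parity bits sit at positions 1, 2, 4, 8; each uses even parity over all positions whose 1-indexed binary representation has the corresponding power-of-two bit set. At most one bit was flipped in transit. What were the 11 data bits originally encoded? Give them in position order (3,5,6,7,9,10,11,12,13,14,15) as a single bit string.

10000110001

s1: b1⊕b3⊕b5⊕b7⊕b9⊕b11⊕b13⊕b15 = 1⊕1⊕0⊕0⊕0⊕1⊕0⊕1 = 0
s2: b2⊕b3⊕b6⊕b7⊕b10⊕b11⊕b14⊕b15 = 0⊕1⊕0⊕0⊕1⊕1⊕0⊕1 = 0
s4: b4⊕b5⊕b6⊕b7⊕b12⊕b13⊕b14⊕b15 = 1⊕0⊕0⊕0⊕1⊕0⊕0⊕1 = 1
s8: b8⊕b9⊕b10⊕b11⊕b12⊕b13⊕b14⊕b15 = 1⊕0⊕1⊕1⊕1⊕0⊕0⊕1 = 1
Syndrome (s8...s1) = 1100 → position 12.
Flip bit 12: corrected codeword = 101100010110001
Data bits at positions 3,5,6,7,9,10,11,12,13,14,15: 10000110001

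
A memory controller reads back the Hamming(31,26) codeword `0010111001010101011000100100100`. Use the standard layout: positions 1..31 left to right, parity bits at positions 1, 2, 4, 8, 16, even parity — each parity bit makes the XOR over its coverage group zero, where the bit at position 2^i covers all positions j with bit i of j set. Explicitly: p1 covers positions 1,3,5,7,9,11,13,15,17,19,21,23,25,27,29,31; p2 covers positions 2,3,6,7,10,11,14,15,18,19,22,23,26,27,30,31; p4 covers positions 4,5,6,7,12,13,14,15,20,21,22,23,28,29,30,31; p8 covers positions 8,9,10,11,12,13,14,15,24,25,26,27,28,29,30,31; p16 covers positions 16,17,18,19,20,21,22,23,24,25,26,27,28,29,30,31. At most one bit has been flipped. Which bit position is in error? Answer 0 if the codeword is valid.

14

s1: b1⊕b3⊕b5⊕b7⊕b9⊕b11⊕b13⊕b15⊕b17⊕b19⊕b21⊕b23⊕b25⊕b27⊕b29⊕b31 = 0⊕1⊕1⊕1⊕0⊕0⊕0⊕0⊕0⊕1⊕0⊕1⊕0⊕0⊕1⊕0 = 0
s2: b2⊕b3⊕b6⊕b7⊕b10⊕b11⊕b14⊕b15⊕b18⊕b19⊕b22⊕b23⊕b26⊕b27⊕b30⊕b31 = 0⊕1⊕1⊕1⊕1⊕0⊕1⊕0⊕1⊕1⊕0⊕1⊕1⊕0⊕0⊕0 = 1
s4: b4⊕b5⊕b6⊕b7⊕b12⊕b13⊕b14⊕b15⊕b20⊕b21⊕b22⊕b23⊕b28⊕b29⊕b30⊕b31 = 0⊕1⊕1⊕1⊕1⊕0⊕1⊕0⊕0⊕0⊕0⊕1⊕0⊕1⊕0⊕0 = 1
s8: b8⊕b9⊕b10⊕b11⊕b12⊕b13⊕b14⊕b15⊕b24⊕b25⊕b26⊕b27⊕b28⊕b29⊕b30⊕b31 = 0⊕0⊕1⊕0⊕1⊕0⊕1⊕0⊕0⊕0⊕1⊕0⊕0⊕1⊕0⊕0 = 1
s16: b16⊕b17⊕b18⊕b19⊕b20⊕b21⊕b22⊕b23⊕b24⊕b25⊕b26⊕b27⊕b28⊕b29⊕b30⊕b31 = 1⊕0⊕1⊕1⊕0⊕0⊕0⊕1⊕0⊕0⊕1⊕0⊕0⊕1⊕0⊕0 = 0
Syndrome (s16...s1) = 01110 → position 14.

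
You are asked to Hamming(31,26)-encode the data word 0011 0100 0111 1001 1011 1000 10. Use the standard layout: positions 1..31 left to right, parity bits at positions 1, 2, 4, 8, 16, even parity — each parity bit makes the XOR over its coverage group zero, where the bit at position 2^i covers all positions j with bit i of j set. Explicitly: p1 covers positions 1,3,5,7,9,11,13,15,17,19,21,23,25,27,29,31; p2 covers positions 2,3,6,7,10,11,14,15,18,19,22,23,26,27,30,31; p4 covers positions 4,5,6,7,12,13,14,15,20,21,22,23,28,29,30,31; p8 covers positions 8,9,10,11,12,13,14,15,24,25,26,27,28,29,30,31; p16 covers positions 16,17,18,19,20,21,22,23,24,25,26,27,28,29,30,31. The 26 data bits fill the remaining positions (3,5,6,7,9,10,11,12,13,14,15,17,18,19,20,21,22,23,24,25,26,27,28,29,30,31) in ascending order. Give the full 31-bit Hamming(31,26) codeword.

Place data bits at non-power-of-two positions: b3=0, b5=0, b6=1, b7=1, b9=0, b10=1, b11=0, b12=0, b13=0, b14=1, b15=1, b17=1, b18=1, b19=0, b20=0, b21=1, b22=1, b23=0, b24=1, b25=1, b26=1, b27=0, b28=0, b29=0, b30=1, b31=0.
p1 = XOR of data positions {3,5,7,9,11,13,15,17,19,21,23,25,27,29,31} = 0⊕0⊕1⊕0⊕0⊕0⊕1⊕1⊕0⊕1⊕0⊕1⊕0⊕0⊕0 = 1
p2 = XOR of data positions {3,6,7,10,11,14,15,18,19,22,23,26,27,30,31} = 0⊕1⊕1⊕1⊕0⊕1⊕1⊕1⊕0⊕1⊕0⊕1⊕0⊕1⊕0 = 1
p4 = XOR of data positions {5,6,7,12,13,14,15,20,21,22,23,28,29,30,31} = 0⊕1⊕1⊕0⊕0⊕1⊕1⊕0⊕1⊕1⊕0⊕0⊕0⊕1⊕0 = 1
p8 = XOR of data positions {9,10,11,12,13,14,15,24,25,26,27,28,29,30,31} = 0⊕1⊕0⊕0⊕0⊕1⊕1⊕1⊕1⊕1⊕0⊕0⊕0⊕1⊕0 = 1
p16 = XOR of data positions {17,18,19,20,21,22,23,24,25,26,27,28,29,30,31} = 1⊕1⊕0⊕0⊕1⊕1⊕0⊕1⊕1⊕1⊕0⊕0⊕0⊕1⊕0 = 0
Codeword b1..b31 = 1101011101000110110011011100010

1101011101000110110011011100010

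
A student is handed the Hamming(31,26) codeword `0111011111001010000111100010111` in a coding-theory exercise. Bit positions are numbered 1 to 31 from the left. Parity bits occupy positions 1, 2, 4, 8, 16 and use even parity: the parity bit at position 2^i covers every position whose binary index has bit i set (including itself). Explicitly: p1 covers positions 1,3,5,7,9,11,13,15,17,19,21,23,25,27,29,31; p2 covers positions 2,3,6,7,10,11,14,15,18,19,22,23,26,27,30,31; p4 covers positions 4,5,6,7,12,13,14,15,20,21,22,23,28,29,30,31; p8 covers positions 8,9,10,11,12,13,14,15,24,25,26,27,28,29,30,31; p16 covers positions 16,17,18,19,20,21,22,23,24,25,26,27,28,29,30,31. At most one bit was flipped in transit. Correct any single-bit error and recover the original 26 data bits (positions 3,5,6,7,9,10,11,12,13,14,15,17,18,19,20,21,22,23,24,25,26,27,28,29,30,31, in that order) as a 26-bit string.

s1: b1⊕b3⊕b5⊕b7⊕b9⊕b11⊕b13⊕b15⊕b17⊕b19⊕b21⊕b23⊕b25⊕b27⊕b29⊕b31 = 0⊕1⊕0⊕1⊕1⊕0⊕1⊕1⊕0⊕0⊕1⊕1⊕0⊕1⊕1⊕1 = 0
s2: b2⊕b3⊕b6⊕b7⊕b10⊕b11⊕b14⊕b15⊕b18⊕b19⊕b22⊕b23⊕b26⊕b27⊕b30⊕b31 = 1⊕1⊕1⊕1⊕1⊕0⊕0⊕1⊕0⊕0⊕1⊕1⊕0⊕1⊕1⊕1 = 1
s4: b4⊕b5⊕b6⊕b7⊕b12⊕b13⊕b14⊕b15⊕b20⊕b21⊕b22⊕b23⊕b28⊕b29⊕b30⊕b31 = 1⊕0⊕1⊕1⊕0⊕1⊕0⊕1⊕1⊕1⊕1⊕1⊕0⊕1⊕1⊕1 = 0
s8: b8⊕b9⊕b10⊕b11⊕b12⊕b13⊕b14⊕b15⊕b24⊕b25⊕b26⊕b27⊕b28⊕b29⊕b30⊕b31 = 1⊕1⊕1⊕0⊕0⊕1⊕0⊕1⊕0⊕0⊕0⊕1⊕0⊕1⊕1⊕1 = 1
s16: b16⊕b17⊕b18⊕b19⊕b20⊕b21⊕b22⊕b23⊕b24⊕b25⊕b26⊕b27⊕b28⊕b29⊕b30⊕b31 = 0⊕0⊕0⊕0⊕1⊕1⊕1⊕1⊕0⊕0⊕0⊕1⊕0⊕1⊕1⊕1 = 0
Syndrome (s16...s1) = 01010 → position 10.
Flip bit 10: corrected codeword = 0111011110001010000111100010111
Data bits at positions 3,5,6,7,9,10,11,12,13,14,15,17,18,19,20,21,22,23,24,25,26,27,28,29,30,31: 10111000101000111100010111

10111000101000111100010111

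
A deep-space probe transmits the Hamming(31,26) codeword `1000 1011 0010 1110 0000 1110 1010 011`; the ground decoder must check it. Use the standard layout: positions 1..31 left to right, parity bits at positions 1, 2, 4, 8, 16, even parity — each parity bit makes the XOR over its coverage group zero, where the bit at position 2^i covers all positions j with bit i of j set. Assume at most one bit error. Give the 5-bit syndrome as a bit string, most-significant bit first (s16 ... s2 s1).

11011

s1: b1⊕b3⊕b5⊕b7⊕b9⊕b11⊕b13⊕b15⊕b17⊕b19⊕b21⊕b23⊕b25⊕b27⊕b29⊕b31 = 1⊕0⊕1⊕1⊕0⊕1⊕1⊕1⊕0⊕0⊕1⊕1⊕1⊕1⊕0⊕1 = 1
s2: b2⊕b3⊕b6⊕b7⊕b10⊕b11⊕b14⊕b15⊕b18⊕b19⊕b22⊕b23⊕b26⊕b27⊕b30⊕b31 = 0⊕0⊕0⊕1⊕0⊕1⊕1⊕1⊕0⊕0⊕1⊕1⊕0⊕1⊕1⊕1 = 1
s4: b4⊕b5⊕b6⊕b7⊕b12⊕b13⊕b14⊕b15⊕b20⊕b21⊕b22⊕b23⊕b28⊕b29⊕b30⊕b31 = 0⊕1⊕0⊕1⊕0⊕1⊕1⊕1⊕0⊕1⊕1⊕1⊕0⊕0⊕1⊕1 = 0
s8: b8⊕b9⊕b10⊕b11⊕b12⊕b13⊕b14⊕b15⊕b24⊕b25⊕b26⊕b27⊕b28⊕b29⊕b30⊕b31 = 1⊕0⊕0⊕1⊕0⊕1⊕1⊕1⊕0⊕1⊕0⊕1⊕0⊕0⊕1⊕1 = 1
s16: b16⊕b17⊕b18⊕b19⊕b20⊕b21⊕b22⊕b23⊕b24⊕b25⊕b26⊕b27⊕b28⊕b29⊕b30⊕b31 = 0⊕0⊕0⊕0⊕0⊕1⊕1⊕1⊕0⊕1⊕0⊕1⊕0⊕0⊕1⊕1 = 1
Syndrome (s16...s1) = 11011 → position 27.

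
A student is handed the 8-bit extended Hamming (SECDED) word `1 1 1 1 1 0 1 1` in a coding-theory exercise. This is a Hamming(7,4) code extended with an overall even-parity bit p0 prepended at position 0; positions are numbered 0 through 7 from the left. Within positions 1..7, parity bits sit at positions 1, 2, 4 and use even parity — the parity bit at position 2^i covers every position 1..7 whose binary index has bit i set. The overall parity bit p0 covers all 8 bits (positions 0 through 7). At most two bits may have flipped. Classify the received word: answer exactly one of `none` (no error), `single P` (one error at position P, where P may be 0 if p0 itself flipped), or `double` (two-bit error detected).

single 5

s1: b1⊕b3⊕b5⊕b7 = 1⊕1⊕0⊕1 = 1
s2: b2⊕b3⊕b6⊕b7 = 1⊕1⊕1⊕1 = 0
s4: b4⊕b5⊕b6⊕b7 = 1⊕0⊕1⊕1 = 1
Syndrome (s4...s1) = 101 → position 5.
Overall parity (XOR of all 8 bits, including p0): 1⊕1⊕1⊕1⊕1⊕0⊕1⊕1 = 1
Overall=1, syndrome position=5 → single-bit error at position 5.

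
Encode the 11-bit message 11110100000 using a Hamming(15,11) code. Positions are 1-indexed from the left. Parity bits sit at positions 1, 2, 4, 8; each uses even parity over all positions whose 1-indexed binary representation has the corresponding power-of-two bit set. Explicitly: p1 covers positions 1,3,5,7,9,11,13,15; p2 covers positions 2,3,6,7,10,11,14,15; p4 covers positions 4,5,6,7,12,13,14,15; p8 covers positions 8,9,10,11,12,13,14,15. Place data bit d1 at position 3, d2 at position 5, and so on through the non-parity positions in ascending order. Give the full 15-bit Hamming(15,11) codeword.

Place data bits at non-power-of-two positions: b3=1, b5=1, b6=1, b7=1, b9=0, b10=1, b11=0, b12=0, b13=0, b14=0, b15=0.
p1 = XOR of data positions {3,5,7,9,11,13,15} = 1⊕1⊕1⊕0⊕0⊕0⊕0 = 1
p2 = XOR of data positions {3,6,7,10,11,14,15} = 1⊕1⊕1⊕1⊕0⊕0⊕0 = 0
p4 = XOR of data positions {5,6,7,12,13,14,15} = 1⊕1⊕1⊕0⊕0⊕0⊕0 = 1
p8 = XOR of data positions {9,10,11,12,13,14,15} = 0⊕1⊕0⊕0⊕0⊕0⊕0 = 1
Codeword b1..b15 = 101111110100000

101111110100000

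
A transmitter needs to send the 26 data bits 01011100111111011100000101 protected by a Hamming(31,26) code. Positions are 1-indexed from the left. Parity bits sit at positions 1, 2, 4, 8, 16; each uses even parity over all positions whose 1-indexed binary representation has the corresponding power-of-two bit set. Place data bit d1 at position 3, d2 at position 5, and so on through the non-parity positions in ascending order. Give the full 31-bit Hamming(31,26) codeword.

1100101111001110111011100000101

Place data bits at non-power-of-two positions: b3=0, b5=1, b6=0, b7=1, b9=1, b10=1, b11=0, b12=0, b13=1, b14=1, b15=1, b17=1, b18=1, b19=1, b20=0, b21=1, b22=1, b23=1, b24=0, b25=0, b26=0, b27=0, b28=0, b29=1, b30=0, b31=1.
p1 = XOR of data positions {3,5,7,9,11,13,15,17,19,21,23,25,27,29,31} = 0⊕1⊕1⊕1⊕0⊕1⊕1⊕1⊕1⊕1⊕1⊕0⊕0⊕1⊕1 = 1
p2 = XOR of data positions {3,6,7,10,11,14,15,18,19,22,23,26,27,30,31} = 0⊕0⊕1⊕1⊕0⊕1⊕1⊕1⊕1⊕1⊕1⊕0⊕0⊕0⊕1 = 1
p4 = XOR of data positions {5,6,7,12,13,14,15,20,21,22,23,28,29,30,31} = 1⊕0⊕1⊕0⊕1⊕1⊕1⊕0⊕1⊕1⊕1⊕0⊕1⊕0⊕1 = 0
p8 = XOR of data positions {9,10,11,12,13,14,15,24,25,26,27,28,29,30,31} = 1⊕1⊕0⊕0⊕1⊕1⊕1⊕0⊕0⊕0⊕0⊕0⊕1⊕0⊕1 = 1
p16 = XOR of data positions {17,18,19,20,21,22,23,24,25,26,27,28,29,30,31} = 1⊕1⊕1⊕0⊕1⊕1⊕1⊕0⊕0⊕0⊕0⊕0⊕1⊕0⊕1 = 0
Codeword b1..b31 = 1100101111001110111011100000101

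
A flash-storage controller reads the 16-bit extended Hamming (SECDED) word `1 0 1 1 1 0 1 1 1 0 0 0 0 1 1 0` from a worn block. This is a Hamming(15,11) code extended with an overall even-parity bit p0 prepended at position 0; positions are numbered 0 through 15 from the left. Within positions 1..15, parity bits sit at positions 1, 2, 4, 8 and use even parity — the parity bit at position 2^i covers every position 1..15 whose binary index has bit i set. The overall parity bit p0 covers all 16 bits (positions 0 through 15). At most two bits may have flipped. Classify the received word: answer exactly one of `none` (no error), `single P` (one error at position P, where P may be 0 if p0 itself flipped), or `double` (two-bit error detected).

single 15

s1: b1⊕b3⊕b5⊕b7⊕b9⊕b11⊕b13⊕b15 = 0⊕1⊕0⊕1⊕0⊕0⊕1⊕0 = 1
s2: b2⊕b3⊕b6⊕b7⊕b10⊕b11⊕b14⊕b15 = 1⊕1⊕1⊕1⊕0⊕0⊕1⊕0 = 1
s4: b4⊕b5⊕b6⊕b7⊕b12⊕b13⊕b14⊕b15 = 1⊕0⊕1⊕1⊕0⊕1⊕1⊕0 = 1
s8: b8⊕b9⊕b10⊕b11⊕b12⊕b13⊕b14⊕b15 = 1⊕0⊕0⊕0⊕0⊕1⊕1⊕0 = 1
Syndrome (s8...s1) = 1111 → position 15.
Overall parity (XOR of all 16 bits, including p0): 1⊕0⊕1⊕1⊕1⊕0⊕1⊕1⊕1⊕0⊕0⊕0⊕0⊕1⊕1⊕0 = 1
Overall=1, syndrome position=15 → single-bit error at position 15.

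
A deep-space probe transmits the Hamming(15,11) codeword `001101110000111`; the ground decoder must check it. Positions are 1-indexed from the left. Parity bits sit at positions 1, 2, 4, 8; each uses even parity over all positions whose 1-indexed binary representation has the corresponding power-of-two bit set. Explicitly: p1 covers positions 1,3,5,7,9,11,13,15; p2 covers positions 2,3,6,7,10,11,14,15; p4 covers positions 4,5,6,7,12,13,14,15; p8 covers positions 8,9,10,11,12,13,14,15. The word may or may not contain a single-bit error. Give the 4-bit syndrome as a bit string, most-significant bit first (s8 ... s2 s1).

s1: b1⊕b3⊕b5⊕b7⊕b9⊕b11⊕b13⊕b15 = 0⊕1⊕0⊕1⊕0⊕0⊕1⊕1 = 0
s2: b2⊕b3⊕b6⊕b7⊕b10⊕b11⊕b14⊕b15 = 0⊕1⊕1⊕1⊕0⊕0⊕1⊕1 = 1
s4: b4⊕b5⊕b6⊕b7⊕b12⊕b13⊕b14⊕b15 = 1⊕0⊕1⊕1⊕0⊕1⊕1⊕1 = 0
s8: b8⊕b9⊕b10⊕b11⊕b12⊕b13⊕b14⊕b15 = 1⊕0⊕0⊕0⊕0⊕1⊕1⊕1 = 0
Syndrome (s8...s1) = 0010 → position 2.

0010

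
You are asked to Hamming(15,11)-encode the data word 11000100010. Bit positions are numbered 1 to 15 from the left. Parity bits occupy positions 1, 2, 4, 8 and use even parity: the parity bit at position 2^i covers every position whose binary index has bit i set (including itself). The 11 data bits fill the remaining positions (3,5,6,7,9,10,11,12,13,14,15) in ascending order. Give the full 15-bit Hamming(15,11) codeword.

Place data bits at non-power-of-two positions: b3=1, b5=1, b6=0, b7=0, b9=0, b10=1, b11=0, b12=0, b13=0, b14=1, b15=0.
p1 = XOR of data positions {3,5,7,9,11,13,15} = 1⊕1⊕0⊕0⊕0⊕0⊕0 = 0
p2 = XOR of data positions {3,6,7,10,11,14,15} = 1⊕0⊕0⊕1⊕0⊕1⊕0 = 1
p4 = XOR of data positions {5,6,7,12,13,14,15} = 1⊕0⊕0⊕0⊕0⊕1⊕0 = 0
p8 = XOR of data positions {9,10,11,12,13,14,15} = 0⊕1⊕0⊕0⊕0⊕1⊕0 = 0
Codeword b1..b15 = 011010000100010

011010000100010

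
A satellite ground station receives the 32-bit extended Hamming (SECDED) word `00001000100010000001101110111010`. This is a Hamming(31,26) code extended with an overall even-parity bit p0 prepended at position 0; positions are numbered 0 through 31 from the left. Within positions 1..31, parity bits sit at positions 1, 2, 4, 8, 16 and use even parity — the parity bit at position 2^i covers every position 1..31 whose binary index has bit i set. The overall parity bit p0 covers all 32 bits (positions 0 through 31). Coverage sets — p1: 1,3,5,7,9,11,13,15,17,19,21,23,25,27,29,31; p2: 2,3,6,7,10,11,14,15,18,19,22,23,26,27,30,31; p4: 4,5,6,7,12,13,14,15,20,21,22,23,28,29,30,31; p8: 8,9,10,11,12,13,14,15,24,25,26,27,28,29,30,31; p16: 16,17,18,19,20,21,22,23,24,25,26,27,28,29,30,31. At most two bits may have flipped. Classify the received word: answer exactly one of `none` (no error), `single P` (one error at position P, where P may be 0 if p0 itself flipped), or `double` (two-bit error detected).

s1: b1⊕b3⊕b5⊕b7⊕b9⊕b11⊕b13⊕b15⊕b17⊕b19⊕b21⊕b23⊕b25⊕b27⊕b29⊕b31 = 0⊕0⊕0⊕0⊕0⊕0⊕0⊕0⊕0⊕1⊕0⊕1⊕0⊕1⊕0⊕0 = 1
s2: b2⊕b3⊕b6⊕b7⊕b10⊕b11⊕b14⊕b15⊕b18⊕b19⊕b22⊕b23⊕b26⊕b27⊕b30⊕b31 = 0⊕0⊕0⊕0⊕0⊕0⊕0⊕0⊕0⊕1⊕1⊕1⊕1⊕1⊕1⊕0 = 0
s4: b4⊕b5⊕b6⊕b7⊕b12⊕b13⊕b14⊕b15⊕b20⊕b21⊕b22⊕b23⊕b28⊕b29⊕b30⊕b31 = 1⊕0⊕0⊕0⊕1⊕0⊕0⊕0⊕1⊕0⊕1⊕1⊕1⊕0⊕1⊕0 = 1
s8: b8⊕b9⊕b10⊕b11⊕b12⊕b13⊕b14⊕b15⊕b24⊕b25⊕b26⊕b27⊕b28⊕b29⊕b30⊕b31 = 1⊕0⊕0⊕0⊕1⊕0⊕0⊕0⊕1⊕0⊕1⊕1⊕1⊕0⊕1⊕0 = 1
s16: b16⊕b17⊕b18⊕b19⊕b20⊕b21⊕b22⊕b23⊕b24⊕b25⊕b26⊕b27⊕b28⊕b29⊕b30⊕b31 = 0⊕0⊕0⊕1⊕1⊕0⊕1⊕1⊕1⊕0⊕1⊕1⊕1⊕0⊕1⊕0 = 1
Syndrome (s16...s1) = 11101 → position 29.
Overall parity (XOR of all 32 bits, including p0): 0⊕0⊕0⊕0⊕1⊕0⊕0⊕0⊕1⊕0⊕0⊕0⊕1⊕0⊕0⊕0⊕0⊕0⊕0⊕1⊕1⊕0⊕1⊕1⊕1⊕0⊕1⊕1⊕1⊕0⊕1⊕0 = 0
Overall=0, syndrome position=29 → double-bit error detected (uncorrectable).

double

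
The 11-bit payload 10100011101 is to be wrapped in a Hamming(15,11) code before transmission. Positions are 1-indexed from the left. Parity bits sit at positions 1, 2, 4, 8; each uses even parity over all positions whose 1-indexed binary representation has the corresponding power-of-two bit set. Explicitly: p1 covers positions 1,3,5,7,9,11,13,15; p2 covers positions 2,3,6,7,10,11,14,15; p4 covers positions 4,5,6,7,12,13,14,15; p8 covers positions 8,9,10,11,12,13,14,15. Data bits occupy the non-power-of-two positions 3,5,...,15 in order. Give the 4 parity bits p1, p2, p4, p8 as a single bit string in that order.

Place data bits at non-power-of-two positions: b3=1, b5=0, b6=1, b7=0, b9=0, b10=0, b11=1, b12=1, b13=1, b14=0, b15=1.
p1 = XOR of data positions {3,5,7,9,11,13,15} = 1⊕0⊕0⊕0⊕1⊕1⊕1 = 0
p2 = XOR of data positions {3,6,7,10,11,14,15} = 1⊕1⊕0⊕0⊕1⊕0⊕1 = 0
p4 = XOR of data positions {5,6,7,12,13,14,15} = 0⊕1⊕0⊕1⊕1⊕0⊕1 = 0
p8 = XOR of data positions {9,10,11,12,13,14,15} = 0⊕0⊕1⊕1⊕1⊕0⊕1 = 0
Parity bits p1,p2,p4,p8 = 0000

0000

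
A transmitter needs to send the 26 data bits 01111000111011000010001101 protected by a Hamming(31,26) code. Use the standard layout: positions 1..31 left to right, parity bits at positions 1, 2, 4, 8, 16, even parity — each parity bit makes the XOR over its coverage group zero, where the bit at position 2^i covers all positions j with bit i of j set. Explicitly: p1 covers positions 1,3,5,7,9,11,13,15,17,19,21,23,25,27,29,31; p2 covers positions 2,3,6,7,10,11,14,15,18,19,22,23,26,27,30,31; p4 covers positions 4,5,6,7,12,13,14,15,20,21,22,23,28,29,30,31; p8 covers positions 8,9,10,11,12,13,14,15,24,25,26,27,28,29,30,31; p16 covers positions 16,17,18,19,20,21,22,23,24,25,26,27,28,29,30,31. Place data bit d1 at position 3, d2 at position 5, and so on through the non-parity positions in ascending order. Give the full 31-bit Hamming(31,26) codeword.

Place data bits at non-power-of-two positions: b3=0, b5=1, b6=1, b7=1, b9=1, b10=0, b11=0, b12=0, b13=1, b14=1, b15=1, b17=0, b18=1, b19=1, b20=0, b21=0, b22=0, b23=0, b24=1, b25=0, b26=0, b27=0, b28=1, b29=1, b30=0, b31=1.
p1 = XOR of data positions {3,5,7,9,11,13,15,17,19,21,23,25,27,29,31} = 0⊕1⊕1⊕1⊕0⊕1⊕1⊕0⊕1⊕0⊕0⊕0⊕0⊕1⊕1 = 0
p2 = XOR of data positions {3,6,7,10,11,14,15,18,19,22,23,26,27,30,31} = 0⊕1⊕1⊕0⊕0⊕1⊕1⊕1⊕1⊕0⊕0⊕0⊕0⊕0⊕1 = 1
p4 = XOR of data positions {5,6,7,12,13,14,15,20,21,22,23,28,29,30,31} = 1⊕1⊕1⊕0⊕1⊕1⊕1⊕0⊕0⊕0⊕0⊕1⊕1⊕0⊕1 = 1
p8 = XOR of data positions {9,10,11,12,13,14,15,24,25,26,27,28,29,30,31} = 1⊕0⊕0⊕0⊕1⊕1⊕1⊕1⊕0⊕0⊕0⊕1⊕1⊕0⊕1 = 0
p16 = XOR of data positions {17,18,19,20,21,22,23,24,25,26,27,28,29,30,31} = 0⊕1⊕1⊕0⊕0⊕0⊕0⊕1⊕0⊕0⊕0⊕1⊕1⊕0⊕1 = 0
Codeword b1..b31 = 0101111010001110011000010001101

0101111010001110011000010001101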